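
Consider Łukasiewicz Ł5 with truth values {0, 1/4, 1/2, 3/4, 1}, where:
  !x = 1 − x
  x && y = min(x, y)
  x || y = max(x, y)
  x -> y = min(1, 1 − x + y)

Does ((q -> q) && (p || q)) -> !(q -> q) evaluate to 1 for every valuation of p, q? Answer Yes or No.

Counterexample: take p = 0, q = 1/4.
q -> q = 1/4 -> 1/4 = 1
p || q = 0 || 1/4 = 1/4
(q -> q) && (p || q) = 1 && 1/4 = 1/4
!(q -> q) = !1 = 0
((q -> q) && (p || q)) -> !(q -> q) = 1/4 -> 0 = 3/4
This gives 3/4 ≠ 1.

No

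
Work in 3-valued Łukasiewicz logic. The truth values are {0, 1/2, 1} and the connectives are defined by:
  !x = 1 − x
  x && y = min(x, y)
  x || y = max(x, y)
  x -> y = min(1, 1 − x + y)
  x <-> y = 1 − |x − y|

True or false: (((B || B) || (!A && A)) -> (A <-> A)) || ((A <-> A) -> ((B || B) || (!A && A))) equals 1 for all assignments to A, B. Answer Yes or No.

Yes

A = 0, B = 0 ↦ 1
A = 0, B = 1/2 ↦ 1
A = 0, B = 1 ↦ 1
A = 1/2, B = 0 ↦ 1
A = 1/2, B = 1/2 ↦ 1
A = 1/2, B = 1 ↦ 1
A = 1, B = 0 ↦ 1
A = 1, B = 1/2 ↦ 1
A = 1, B = 1 ↦ 1
Every assignment gives a value ≥ 1.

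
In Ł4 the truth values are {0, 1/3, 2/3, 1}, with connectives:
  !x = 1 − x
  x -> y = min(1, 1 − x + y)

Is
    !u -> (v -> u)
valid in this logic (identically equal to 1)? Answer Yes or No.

Counterexample: take u = 0, v = 1/3.
!u = !0 = 1
v -> u = 1/3 -> 0 = 2/3
!u -> (v -> u) = 1 -> 2/3 = 2/3
This gives 2/3 ≠ 1.

No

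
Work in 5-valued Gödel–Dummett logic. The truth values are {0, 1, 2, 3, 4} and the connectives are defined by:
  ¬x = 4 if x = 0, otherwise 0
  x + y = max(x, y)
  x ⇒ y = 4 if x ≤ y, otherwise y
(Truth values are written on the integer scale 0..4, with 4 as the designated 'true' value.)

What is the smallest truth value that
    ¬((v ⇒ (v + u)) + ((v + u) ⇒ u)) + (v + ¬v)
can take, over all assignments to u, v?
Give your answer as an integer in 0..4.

1

Take u = 0, v = 1:
v + u = 1 + 0 = 1
v ⇒ (v + u) = 1 ⇒ 1 = 4
v + u = 1 + 0 = 1
(v + u) ⇒ u = 1 ⇒ 0 = 0
(v ⇒ (v + u)) + ((v + u) ⇒ u) = 4 + 0 = 4
¬((v ⇒ (v + u)) + ((v + u) ⇒ u)) = ¬4 = 0
¬v = ¬1 = 0
v + ¬v = 1 + 0 = 1
¬((v ⇒ (v + u)) + ((v + u) ⇒ u)) + (v + ¬v) = 0 + 1 = 1
No assignment yields a value below 1, so this is the minimum.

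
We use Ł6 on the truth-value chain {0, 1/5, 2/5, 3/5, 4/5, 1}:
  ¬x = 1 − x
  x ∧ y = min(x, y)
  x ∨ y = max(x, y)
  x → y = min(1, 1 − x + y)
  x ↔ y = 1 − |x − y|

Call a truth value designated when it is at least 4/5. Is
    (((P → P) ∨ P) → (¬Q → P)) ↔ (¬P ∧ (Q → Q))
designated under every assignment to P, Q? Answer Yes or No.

Counterexample: take P = 0, Q = 0.
P → P = 0 → 0 = 1
(P → P) ∨ P = 1 ∨ 0 = 1
¬Q = ¬0 = 1
¬Q → P = 1 → 0 = 0
((P → P) ∨ P) → (¬Q → P) = 1 → 0 = 0
¬P = ¬0 = 1
Q → Q = 0 → 0 = 1
¬P ∧ (Q → Q) = 1 ∧ 1 = 1
(((P → P) ∨ P) → (¬Q → P)) ↔ (¬P ∧ (Q → Q)) = 0 ↔ 1 = 0
This gives 0, which is below 4/5.

No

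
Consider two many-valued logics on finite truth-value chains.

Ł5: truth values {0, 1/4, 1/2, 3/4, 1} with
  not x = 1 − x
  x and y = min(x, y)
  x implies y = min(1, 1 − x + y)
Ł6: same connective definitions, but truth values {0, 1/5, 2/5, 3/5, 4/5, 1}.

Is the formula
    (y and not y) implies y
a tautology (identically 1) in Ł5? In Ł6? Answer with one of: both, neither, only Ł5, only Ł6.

In Ł5: every assignment gives 1 — tautology.
In Ł6: every assignment gives 1 — tautology.

both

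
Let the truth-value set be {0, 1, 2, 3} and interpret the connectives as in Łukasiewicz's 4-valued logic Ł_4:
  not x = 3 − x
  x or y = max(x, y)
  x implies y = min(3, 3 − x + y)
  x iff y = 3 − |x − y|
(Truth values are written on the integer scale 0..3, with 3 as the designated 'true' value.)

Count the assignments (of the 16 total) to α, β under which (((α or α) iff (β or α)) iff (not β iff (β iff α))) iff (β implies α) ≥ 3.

α = 0, β = 0 ↦ 3  ≥
α = 0, β = 1 ↦ 3  ≥
α = 0, β = 2 ↦ 3  ≥
α = 0, β = 3 ↦ 3  ≥
α = 1, β = 0 ↦ 2  <
α = 1, β = 1 ↦ 2  <
α = 1, β = 2 ↦ 2  <
α = 1, β = 3 ↦ 2  <
α = 2, β = 0 ↦ 1  <
α = 2, β = 1 ↦ 3  ≥
α = 2, β = 2 ↦ 1  <
α = 2, β = 3 ↦ 3  ≥
α = 3, β = 0 ↦ 0  <
α = 3, β = 1 ↦ 2  <
α = 3, β = 2 ↦ 2  <
α = 3, β = 3 ↦ 0  <
So 6 of the 16 assignments meet the threshold.

6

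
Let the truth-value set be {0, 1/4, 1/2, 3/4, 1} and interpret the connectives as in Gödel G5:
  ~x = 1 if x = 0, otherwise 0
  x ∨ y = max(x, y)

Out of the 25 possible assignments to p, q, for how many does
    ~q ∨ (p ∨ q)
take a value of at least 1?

value 1: 13 assignments (counts)
value 3/4: 6 assignments
value 1/2: 4 assignments
value 1/4: 2 assignments
So 13 of the 25 assignments meet the threshold.

13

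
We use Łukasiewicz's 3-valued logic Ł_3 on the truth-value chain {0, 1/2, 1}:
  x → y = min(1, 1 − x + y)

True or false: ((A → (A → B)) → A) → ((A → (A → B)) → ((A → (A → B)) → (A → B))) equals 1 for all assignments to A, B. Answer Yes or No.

A = 0, B = 0 ↦ 1
A = 0, B = 1/2 ↦ 1
A = 0, B = 1 ↦ 1
A = 1/2, B = 0 ↦ 1
A = 1/2, B = 1/2 ↦ 1
A = 1/2, B = 1 ↦ 1
A = 1, B = 0 ↦ 1
A = 1, B = 1/2 ↦ 1
A = 1, B = 1 ↦ 1
Every assignment gives a value ≥ 1.

Yes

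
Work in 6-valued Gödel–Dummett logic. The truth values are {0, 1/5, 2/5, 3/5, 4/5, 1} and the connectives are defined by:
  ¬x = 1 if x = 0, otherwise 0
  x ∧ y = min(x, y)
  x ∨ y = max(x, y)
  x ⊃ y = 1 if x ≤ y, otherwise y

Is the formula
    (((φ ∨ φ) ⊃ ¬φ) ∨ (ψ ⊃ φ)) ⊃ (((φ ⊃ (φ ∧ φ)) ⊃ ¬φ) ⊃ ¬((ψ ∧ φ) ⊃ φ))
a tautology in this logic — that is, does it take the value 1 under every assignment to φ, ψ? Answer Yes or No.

Counterexample: take φ = 0, ψ = 0.
φ ∨ φ = 0 ∨ 0 = 0
¬φ = ¬0 = 1
(φ ∨ φ) ⊃ ¬φ = 0 ⊃ 1 = 1
ψ ⊃ φ = 0 ⊃ 0 = 1
((φ ∨ φ) ⊃ ¬φ) ∨ (ψ ⊃ φ) = 1 ∨ 1 = 1
φ ∧ φ = 0 ∧ 0 = 0
φ ⊃ (φ ∧ φ) = 0 ⊃ 0 = 1
¬φ = ¬0 = 1
(φ ⊃ (φ ∧ φ)) ⊃ ¬φ = 1 ⊃ 1 = 1
ψ ∧ φ = 0 ∧ 0 = 0
(ψ ∧ φ) ⊃ φ = 0 ⊃ 0 = 1
¬((ψ ∧ φ) ⊃ φ) = ¬1 = 0
((φ ⊃ (φ ∧ φ)) ⊃ ¬φ) ⊃ ¬((ψ ∧ φ) ⊃ φ) = 1 ⊃ 0 = 0
(((φ ∨ φ) ⊃ ¬φ) ∨ (ψ ⊃ φ)) ⊃ (((φ ⊃ (φ ∧ φ)) ⊃ ¬φ) ⊃ ¬((ψ ∧ φ) ⊃ φ)) = 1 ⊃ 0 = 0
This gives 0 ≠ 1.

No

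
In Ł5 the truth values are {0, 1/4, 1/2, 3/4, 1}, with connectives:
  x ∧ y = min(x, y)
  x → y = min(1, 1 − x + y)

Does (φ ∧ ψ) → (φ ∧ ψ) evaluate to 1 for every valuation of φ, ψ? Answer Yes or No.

Yes

At φ = 0, ψ = 1/2, for instance:
φ ∧ ψ = 0 ∧ 1/2 = 0
(φ ∧ ψ) → (φ ∧ ψ) = 0 → 0 = 1
and checking the remaining 24 assignments likewise gives ≥ 1 in every case.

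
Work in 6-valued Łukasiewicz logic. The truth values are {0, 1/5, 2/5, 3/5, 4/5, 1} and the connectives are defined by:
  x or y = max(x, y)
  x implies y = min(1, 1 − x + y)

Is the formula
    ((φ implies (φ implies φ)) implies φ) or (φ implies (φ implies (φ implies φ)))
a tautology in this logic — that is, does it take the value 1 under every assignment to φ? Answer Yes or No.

φ = 0 ↦ 1
φ = 1/5 ↦ 1
φ = 2/5 ↦ 1
φ = 3/5 ↦ 1
φ = 4/5 ↦ 1
φ = 1 ↦ 1
Every assignment gives a value ≥ 1.

Yes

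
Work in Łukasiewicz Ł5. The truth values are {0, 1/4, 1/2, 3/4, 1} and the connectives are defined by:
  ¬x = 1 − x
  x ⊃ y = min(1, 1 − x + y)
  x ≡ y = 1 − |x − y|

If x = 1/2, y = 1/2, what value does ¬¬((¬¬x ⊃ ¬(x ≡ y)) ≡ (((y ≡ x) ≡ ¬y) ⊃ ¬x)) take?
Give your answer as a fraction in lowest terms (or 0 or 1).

1/2

¬x = ¬1/2 = 1/2
¬¬x = ¬1/2 = 1/2
x ≡ y = 1/2 ≡ 1/2 = 1
¬(x ≡ y) = ¬1 = 0
¬¬x ⊃ ¬(x ≡ y) = 1/2 ⊃ 0 = 1/2
y ≡ x = 1/2 ≡ 1/2 = 1
¬y = ¬1/2 = 1/2
(y ≡ x) ≡ ¬y = 1 ≡ 1/2 = 1/2
¬x = ¬1/2 = 1/2
((y ≡ x) ≡ ¬y) ⊃ ¬x = 1/2 ⊃ 1/2 = 1
(¬¬x ⊃ ¬(x ≡ y)) ≡ (((y ≡ x) ≡ ¬y) ⊃ ¬x) = 1/2 ≡ 1 = 1/2
¬((¬¬x ⊃ ¬(x ≡ y)) ≡ (((y ≡ x) ≡ ¬y) ⊃ ¬x)) = ¬1/2 = 1/2
¬¬((¬¬x ⊃ ¬(x ≡ y)) ≡ (((y ≡ x) ≡ ¬y) ⊃ ¬x)) = ¬1/2 = 1/2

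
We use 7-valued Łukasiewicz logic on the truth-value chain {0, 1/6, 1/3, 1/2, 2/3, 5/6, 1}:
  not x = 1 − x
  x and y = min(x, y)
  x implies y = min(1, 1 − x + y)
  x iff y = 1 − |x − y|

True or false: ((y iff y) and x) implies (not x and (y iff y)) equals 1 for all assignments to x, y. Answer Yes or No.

No

Counterexample: take x = 2/3, y = 0.
y iff y = 0 iff 0 = 1
(y iff y) and x = 1 and 2/3 = 2/3
not x = not 2/3 = 1/3
y iff y = 0 iff 0 = 1
not x and (y iff y) = 1/3 and 1 = 1/3
((y iff y) and x) implies (not x and (y iff y)) = 2/3 implies 1/3 = 2/3
This gives 2/3 ≠ 1.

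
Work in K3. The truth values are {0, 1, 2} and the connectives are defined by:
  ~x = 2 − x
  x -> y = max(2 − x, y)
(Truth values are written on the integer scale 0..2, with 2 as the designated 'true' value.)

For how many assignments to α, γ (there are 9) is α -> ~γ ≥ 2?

α = 0, γ = 0 ↦ 2  ≥
α = 0, γ = 1 ↦ 2  ≥
α = 0, γ = 2 ↦ 2  ≥
α = 1, γ = 0 ↦ 2  ≥
α = 1, γ = 1 ↦ 1  <
α = 1, γ = 2 ↦ 1  <
α = 2, γ = 0 ↦ 2  ≥
α = 2, γ = 1 ↦ 1  <
α = 2, γ = 2 ↦ 0  <
So 5 of the 9 assignments meet the threshold.

5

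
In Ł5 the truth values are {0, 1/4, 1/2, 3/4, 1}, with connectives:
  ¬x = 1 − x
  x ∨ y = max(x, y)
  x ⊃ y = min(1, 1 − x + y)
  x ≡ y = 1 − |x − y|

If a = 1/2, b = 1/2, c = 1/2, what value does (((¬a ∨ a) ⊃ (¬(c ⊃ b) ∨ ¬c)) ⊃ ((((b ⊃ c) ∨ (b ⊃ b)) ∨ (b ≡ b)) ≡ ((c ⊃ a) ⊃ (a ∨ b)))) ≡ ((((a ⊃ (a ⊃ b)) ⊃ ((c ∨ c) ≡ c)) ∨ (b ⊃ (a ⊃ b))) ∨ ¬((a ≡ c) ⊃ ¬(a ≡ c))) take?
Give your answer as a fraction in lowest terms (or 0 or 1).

1/2

¬a = ¬1/2 = 1/2
¬a ∨ a = 1/2 ∨ 1/2 = 1/2
c ⊃ b = 1/2 ⊃ 1/2 = 1
¬(c ⊃ b) = ¬1 = 0
¬c = ¬1/2 = 1/2
¬(c ⊃ b) ∨ ¬c = 0 ∨ 1/2 = 1/2
(¬a ∨ a) ⊃ (¬(c ⊃ b) ∨ ¬c) = 1/2 ⊃ 1/2 = 1
b ⊃ c = 1/2 ⊃ 1/2 = 1
b ⊃ b = 1/2 ⊃ 1/2 = 1
(b ⊃ c) ∨ (b ⊃ b) = 1 ∨ 1 = 1
b ≡ b = 1/2 ≡ 1/2 = 1
((b ⊃ c) ∨ (b ⊃ b)) ∨ (b ≡ b) = 1 ∨ 1 = 1
c ⊃ a = 1/2 ⊃ 1/2 = 1
a ∨ b = 1/2 ∨ 1/2 = 1/2
(c ⊃ a) ⊃ (a ∨ b) = 1 ⊃ 1/2 = 1/2
(((b ⊃ c) ∨ (b ⊃ b)) ∨ (b ≡ b)) ≡ ((c ⊃ a) ⊃ (a ∨ b)) = 1 ≡ 1/2 = 1/2
((¬a ∨ a) ⊃ (¬(c ⊃ b) ∨ ¬c)) ⊃ ((((b ⊃ c) ∨ (b ⊃ b)) ∨ (b ≡ b)) ≡ ((c ⊃ a) ⊃ (a ∨ b))) = 1 ⊃ 1/2 = 1/2
a ⊃ b = 1/2 ⊃ 1/2 = 1
a ⊃ (a ⊃ b) = 1/2 ⊃ 1 = 1
c ∨ c = 1/2 ∨ 1/2 = 1/2
(c ∨ c) ≡ c = 1/2 ≡ 1/2 = 1
(a ⊃ (a ⊃ b)) ⊃ ((c ∨ c) ≡ c) = 1 ⊃ 1 = 1
a ⊃ b = 1/2 ⊃ 1/2 = 1
b ⊃ (a ⊃ b) = 1/2 ⊃ 1 = 1
((a ⊃ (a ⊃ b)) ⊃ ((c ∨ c) ≡ c)) ∨ (b ⊃ (a ⊃ b)) = 1 ∨ 1 = 1
a ≡ c = 1/2 ≡ 1/2 = 1
a ≡ c = 1/2 ≡ 1/2 = 1
¬(a ≡ c) = ¬1 = 0
(a ≡ c) ⊃ ¬(a ≡ c) = 1 ⊃ 0 = 0
¬((a ≡ c) ⊃ ¬(a ≡ c)) = ¬0 = 1
(((a ⊃ (a ⊃ b)) ⊃ ((c ∨ c) ≡ c)) ∨ (b ⊃ (a ⊃ b))) ∨ ¬((a ≡ c) ⊃ ¬(a ≡ c)) = 1 ∨ 1 = 1
(((¬a ∨ a) ⊃ (¬(c ⊃ b) ∨ ¬c)) ⊃ ((((b ⊃ c) ∨ (b ⊃ b)) ∨ (b ≡ b)) ≡ ((c ⊃ a) ⊃ (a ∨ b)))) ≡ ((((a ⊃ (a ⊃ b)) ⊃ ((c ∨ c) ≡ c)) ∨ (b ⊃ (a ⊃ b))) ∨ ¬((a ≡ c) ⊃ ¬(a ≡ c))) = 1/2 ≡ 1 = 1/2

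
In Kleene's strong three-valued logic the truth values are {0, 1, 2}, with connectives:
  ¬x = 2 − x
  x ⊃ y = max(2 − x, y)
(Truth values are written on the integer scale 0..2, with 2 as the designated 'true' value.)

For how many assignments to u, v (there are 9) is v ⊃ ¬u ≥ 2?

u = 0, v = 0 ↦ 2  ≥
u = 0, v = 1 ↦ 2  ≥
u = 0, v = 2 ↦ 2  ≥
u = 1, v = 0 ↦ 2  ≥
u = 1, v = 1 ↦ 1  <
u = 1, v = 2 ↦ 1  <
u = 2, v = 0 ↦ 2  ≥
u = 2, v = 1 ↦ 1  <
u = 2, v = 2 ↦ 0  <
So 5 of the 9 assignments meet the threshold.

5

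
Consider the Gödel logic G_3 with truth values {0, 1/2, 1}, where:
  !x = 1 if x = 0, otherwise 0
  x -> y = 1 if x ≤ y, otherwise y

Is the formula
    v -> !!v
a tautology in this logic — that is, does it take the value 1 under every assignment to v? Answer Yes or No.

Yes

v = 0 ↦ 1
v = 1/2 ↦ 1
v = 1 ↦ 1
Every assignment gives a value ≥ 1.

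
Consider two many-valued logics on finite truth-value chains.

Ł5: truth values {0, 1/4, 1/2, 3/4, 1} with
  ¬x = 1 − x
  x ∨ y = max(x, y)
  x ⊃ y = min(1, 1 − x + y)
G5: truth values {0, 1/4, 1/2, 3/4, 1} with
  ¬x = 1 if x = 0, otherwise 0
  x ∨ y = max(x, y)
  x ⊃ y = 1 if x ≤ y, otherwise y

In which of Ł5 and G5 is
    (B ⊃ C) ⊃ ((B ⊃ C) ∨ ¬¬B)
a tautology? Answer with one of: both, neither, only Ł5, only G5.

both

In Ł5: every assignment gives 1 — tautology.
In G5: every assignment gives 1 — tautology.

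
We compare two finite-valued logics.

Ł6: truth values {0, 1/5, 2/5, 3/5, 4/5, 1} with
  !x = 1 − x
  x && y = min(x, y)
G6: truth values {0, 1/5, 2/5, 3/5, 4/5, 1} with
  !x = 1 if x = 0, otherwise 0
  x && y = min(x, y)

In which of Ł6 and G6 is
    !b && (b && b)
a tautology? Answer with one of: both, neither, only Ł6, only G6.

neither

In Ł6: at b = 0 the value is 0 — not a tautology.
In G6: at b = 0 the value is 0 — not a tautology.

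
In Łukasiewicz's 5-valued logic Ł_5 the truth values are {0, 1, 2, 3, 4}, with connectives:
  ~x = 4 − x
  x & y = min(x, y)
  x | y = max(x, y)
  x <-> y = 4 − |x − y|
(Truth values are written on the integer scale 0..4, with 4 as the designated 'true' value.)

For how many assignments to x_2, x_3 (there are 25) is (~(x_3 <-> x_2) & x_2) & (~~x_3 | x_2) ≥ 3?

value 4: 1 assignment (counts)
value 3: 2 assignments (counts)
value 2: 4 assignments
value 1: 9 assignments
value 0: 9 assignments
So 3 of the 25 assignments meet the threshold.

3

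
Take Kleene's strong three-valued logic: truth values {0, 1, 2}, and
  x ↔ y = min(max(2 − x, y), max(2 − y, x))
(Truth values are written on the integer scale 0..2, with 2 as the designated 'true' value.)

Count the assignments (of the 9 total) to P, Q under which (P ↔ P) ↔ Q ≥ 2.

2

P = 0, Q = 0 ↦ 0  <
P = 0, Q = 1 ↦ 1  <
P = 0, Q = 2 ↦ 2  ≥
P = 1, Q = 0 ↦ 1  <
P = 1, Q = 1 ↦ 1  <
P = 1, Q = 2 ↦ 1  <
P = 2, Q = 0 ↦ 0  <
P = 2, Q = 1 ↦ 1  <
P = 2, Q = 2 ↦ 2  ≥
So 2 of the 9 assignments meet the threshold.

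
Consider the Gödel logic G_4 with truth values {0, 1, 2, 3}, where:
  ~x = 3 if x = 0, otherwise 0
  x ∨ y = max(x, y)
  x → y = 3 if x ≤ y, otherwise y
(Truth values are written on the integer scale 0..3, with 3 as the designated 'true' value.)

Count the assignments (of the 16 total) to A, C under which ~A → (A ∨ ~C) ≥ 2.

13

A = 0, C = 0 ↦ 3  ≥
A = 0, C = 1 ↦ 0  <
A = 0, C = 2 ↦ 0  <
A = 0, C = 3 ↦ 0  <
A = 1, C = 0 ↦ 3  ≥
A = 1, C = 1 ↦ 3  ≥
A = 1, C = 2 ↦ 3  ≥
A = 1, C = 3 ↦ 3  ≥
A = 2, C = 0 ↦ 3  ≥
A = 2, C = 1 ↦ 3  ≥
A = 2, C = 2 ↦ 3  ≥
A = 2, C = 3 ↦ 3  ≥
A = 3, C = 0 ↦ 3  ≥
A = 3, C = 1 ↦ 3  ≥
A = 3, C = 2 ↦ 3  ≥
A = 3, C = 3 ↦ 3  ≥
So 13 of the 16 assignments meet the threshold.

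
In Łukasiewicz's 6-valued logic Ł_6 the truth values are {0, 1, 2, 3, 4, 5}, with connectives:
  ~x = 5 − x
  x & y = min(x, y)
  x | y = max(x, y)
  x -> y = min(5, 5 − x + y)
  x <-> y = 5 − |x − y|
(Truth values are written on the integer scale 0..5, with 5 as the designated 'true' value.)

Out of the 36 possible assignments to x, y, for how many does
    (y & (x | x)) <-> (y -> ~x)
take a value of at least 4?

7

value 5: 2 assignments (counts)
value 4: 5 assignments (counts)
value 3: 3 assignments
value 2: 7 assignments
value 1: 7 assignments
value 0: 12 assignments
So 7 of the 36 assignments meet the threshold.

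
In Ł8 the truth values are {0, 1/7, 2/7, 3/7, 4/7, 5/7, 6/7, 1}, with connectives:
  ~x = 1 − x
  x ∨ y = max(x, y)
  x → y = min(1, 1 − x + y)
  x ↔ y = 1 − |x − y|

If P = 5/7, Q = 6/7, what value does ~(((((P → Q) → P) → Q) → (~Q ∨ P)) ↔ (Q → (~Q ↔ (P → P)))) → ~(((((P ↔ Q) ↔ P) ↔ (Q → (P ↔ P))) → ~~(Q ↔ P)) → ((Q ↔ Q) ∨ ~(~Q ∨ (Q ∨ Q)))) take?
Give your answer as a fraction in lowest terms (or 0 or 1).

4/7

P → Q = 5/7 → 6/7 = 1
(P → Q) → P = 1 → 5/7 = 5/7
((P → Q) → P) → Q = 5/7 → 6/7 = 1
~Q = ~6/7 = 1/7
~Q ∨ P = 1/7 ∨ 5/7 = 5/7
(((P → Q) → P) → Q) → (~Q ∨ P) = 1 → 5/7 = 5/7
~Q = ~6/7 = 1/7
P → P = 5/7 → 5/7 = 1
~Q ↔ (P → P) = 1/7 ↔ 1 = 1/7
Q → (~Q ↔ (P → P)) = 6/7 → 1/7 = 2/7
((((P → Q) → P) → Q) → (~Q ∨ P)) ↔ (Q → (~Q ↔ (P → P))) = 5/7 ↔ 2/7 = 4/7
~(((((P → Q) → P) → Q) → (~Q ∨ P)) ↔ (Q → (~Q ↔ (P → P)))) = ~4/7 = 3/7
P ↔ Q = 5/7 ↔ 6/7 = 6/7
(P ↔ Q) ↔ P = 6/7 ↔ 5/7 = 6/7
P ↔ P = 5/7 ↔ 5/7 = 1
Q → (P ↔ P) = 6/7 → 1 = 1
((P ↔ Q) ↔ P) ↔ (Q → (P ↔ P)) = 6/7 ↔ 1 = 6/7
Q ↔ P = 6/7 ↔ 5/7 = 6/7
~(Q ↔ P) = ~6/7 = 1/7
~~(Q ↔ P) = ~1/7 = 6/7
(((P ↔ Q) ↔ P) ↔ (Q → (P ↔ P))) → ~~(Q ↔ P) = 6/7 → 6/7 = 1
Q ↔ Q = 6/7 ↔ 6/7 = 1
~Q = ~6/7 = 1/7
Q ∨ Q = 6/7 ∨ 6/7 = 6/7
~Q ∨ (Q ∨ Q) = 1/7 ∨ 6/7 = 6/7
~(~Q ∨ (Q ∨ Q)) = ~6/7 = 1/7
(Q ↔ Q) ∨ ~(~Q ∨ (Q ∨ Q)) = 1 ∨ 1/7 = 1
((((P ↔ Q) ↔ P) ↔ (Q → (P ↔ P))) → ~~(Q ↔ P)) → ((Q ↔ Q) ∨ ~(~Q ∨ (Q ∨ Q))) = 1 → 1 = 1
~(((((P ↔ Q) ↔ P) ↔ (Q → (P ↔ P))) → ~~(Q ↔ P)) → ((Q ↔ Q) ∨ ~(~Q ∨ (Q ∨ Q)))) = ~1 = 0
~(((((P → Q) → P) → Q) → (~Q ∨ P)) ↔ (Q → (~Q ↔ (P → P)))) → ~(((((P ↔ Q) ↔ P) ↔ (Q → (P ↔ P))) → ~~(Q ↔ P)) → ((Q ↔ Q) ∨ ~(~Q ∨ (Q ∨ Q)))) = 3/7 → 0 = 4/7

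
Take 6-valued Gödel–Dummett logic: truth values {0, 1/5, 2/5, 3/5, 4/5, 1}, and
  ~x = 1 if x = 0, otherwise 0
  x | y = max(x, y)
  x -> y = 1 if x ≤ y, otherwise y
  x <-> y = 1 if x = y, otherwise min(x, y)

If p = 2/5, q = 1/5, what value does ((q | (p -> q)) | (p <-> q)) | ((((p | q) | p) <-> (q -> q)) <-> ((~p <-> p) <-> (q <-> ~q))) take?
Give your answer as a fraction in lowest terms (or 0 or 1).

2/5

p -> q = 2/5 -> 1/5 = 1/5
q | (p -> q) = 1/5 | 1/5 = 1/5
p <-> q = 2/5 <-> 1/5 = 1/5
(q | (p -> q)) | (p <-> q) = 1/5 | 1/5 = 1/5
p | q = 2/5 | 1/5 = 2/5
(p | q) | p = 2/5 | 2/5 = 2/5
q -> q = 1/5 -> 1/5 = 1
((p | q) | p) <-> (q -> q) = 2/5 <-> 1 = 2/5
~p = ~2/5 = 0
~p <-> p = 0 <-> 2/5 = 0
~q = ~1/5 = 0
q <-> ~q = 1/5 <-> 0 = 0
(~p <-> p) <-> (q <-> ~q) = 0 <-> 0 = 1
(((p | q) | p) <-> (q -> q)) <-> ((~p <-> p) <-> (q <-> ~q)) = 2/5 <-> 1 = 2/5
((q | (p -> q)) | (p <-> q)) | ((((p | q) | p) <-> (q -> q)) <-> ((~p <-> p) <-> (q <-> ~q))) = 1/5 | 2/5 = 2/5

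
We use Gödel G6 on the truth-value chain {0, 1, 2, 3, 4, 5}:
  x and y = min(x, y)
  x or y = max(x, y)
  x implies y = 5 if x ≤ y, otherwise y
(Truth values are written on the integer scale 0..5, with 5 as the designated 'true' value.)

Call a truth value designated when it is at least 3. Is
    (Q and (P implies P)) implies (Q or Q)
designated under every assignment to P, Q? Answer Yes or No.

At P = 5, Q = 4, for instance:
P implies P = 5 implies 5 = 5
Q and (P implies P) = 4 and 5 = 4
Q or Q = 4 or 4 = 4
(Q and (P implies P)) implies (Q or Q) = 4 implies 4 = 5
and checking the remaining 35 assignments likewise gives ≥ 3 in every case.

Yes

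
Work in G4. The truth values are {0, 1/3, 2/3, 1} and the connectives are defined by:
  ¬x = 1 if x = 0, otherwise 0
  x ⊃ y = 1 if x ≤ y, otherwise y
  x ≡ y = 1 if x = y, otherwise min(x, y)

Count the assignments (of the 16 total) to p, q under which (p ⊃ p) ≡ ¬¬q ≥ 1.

12

p = 0, q = 0 ↦ 0  <
p = 0, q = 1/3 ↦ 1  ≥
p = 0, q = 2/3 ↦ 1  ≥
p = 0, q = 1 ↦ 1  ≥
p = 1/3, q = 0 ↦ 0  <
p = 1/3, q = 1/3 ↦ 1  ≥
p = 1/3, q = 2/3 ↦ 1  ≥
p = 1/3, q = 1 ↦ 1  ≥
p = 2/3, q = 0 ↦ 0  <
p = 2/3, q = 1/3 ↦ 1  ≥
p = 2/3, q = 2/3 ↦ 1  ≥
p = 2/3, q = 1 ↦ 1  ≥
p = 1, q = 0 ↦ 0  <
p = 1, q = 1/3 ↦ 1  ≥
p = 1, q = 2/3 ↦ 1  ≥
p = 1, q = 1 ↦ 1  ≥
So 12 of the 16 assignments meet the threshold.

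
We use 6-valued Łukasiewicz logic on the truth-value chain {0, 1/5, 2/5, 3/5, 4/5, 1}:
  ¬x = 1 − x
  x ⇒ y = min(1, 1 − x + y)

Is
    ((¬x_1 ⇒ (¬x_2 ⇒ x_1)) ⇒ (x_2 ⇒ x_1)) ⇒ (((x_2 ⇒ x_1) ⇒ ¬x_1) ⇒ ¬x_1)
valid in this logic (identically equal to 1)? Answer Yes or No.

No

Counterexample: take x_1 = 1/5, x_2 = 2/5.
¬x_1 = ¬1/5 = 4/5
¬x_2 = ¬2/5 = 3/5
¬x_2 ⇒ x_1 = 3/5 ⇒ 1/5 = 3/5
¬x_1 ⇒ (¬x_2 ⇒ x_1) = 4/5 ⇒ 3/5 = 4/5
x_2 ⇒ x_1 = 2/5 ⇒ 1/5 = 4/5
(¬x_1 ⇒ (¬x_2 ⇒ x_1)) ⇒ (x_2 ⇒ x_1) = 4/5 ⇒ 4/5 = 1
x_2 ⇒ x_1 = 2/5 ⇒ 1/5 = 4/5
¬x_1 = ¬1/5 = 4/5
(x_2 ⇒ x_1) ⇒ ¬x_1 = 4/5 ⇒ 4/5 = 1
¬x_1 = ¬1/5 = 4/5
((x_2 ⇒ x_1) ⇒ ¬x_1) ⇒ ¬x_1 = 1 ⇒ 4/5 = 4/5
((¬x_1 ⇒ (¬x_2 ⇒ x_1)) ⇒ (x_2 ⇒ x_1)) ⇒ (((x_2 ⇒ x_1) ⇒ ¬x_1) ⇒ ¬x_1) = 1 ⇒ 4/5 = 4/5
This gives 4/5 ≠ 1.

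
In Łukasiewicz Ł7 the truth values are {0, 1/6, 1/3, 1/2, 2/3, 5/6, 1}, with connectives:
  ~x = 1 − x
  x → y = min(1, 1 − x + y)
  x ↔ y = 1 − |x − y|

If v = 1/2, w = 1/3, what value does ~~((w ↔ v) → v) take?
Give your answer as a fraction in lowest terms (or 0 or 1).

2/3

w ↔ v = 1/3 ↔ 1/2 = 5/6
(w ↔ v) → v = 5/6 → 1/2 = 2/3
~((w ↔ v) → v) = ~2/3 = 1/3
~~((w ↔ v) → v) = ~1/3 = 2/3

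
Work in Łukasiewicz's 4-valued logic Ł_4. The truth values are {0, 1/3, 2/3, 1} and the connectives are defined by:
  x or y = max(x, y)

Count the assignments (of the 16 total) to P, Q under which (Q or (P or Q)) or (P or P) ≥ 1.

7

P = 0, Q = 0 ↦ 0  <
P = 0, Q = 1/3 ↦ 1/3  <
P = 0, Q = 2/3 ↦ 2/3  <
P = 0, Q = 1 ↦ 1  ≥
P = 1/3, Q = 0 ↦ 1/3  <
P = 1/3, Q = 1/3 ↦ 1/3  <
P = 1/3, Q = 2/3 ↦ 2/3  <
P = 1/3, Q = 1 ↦ 1  ≥
P = 2/3, Q = 0 ↦ 2/3  <
P = 2/3, Q = 1/3 ↦ 2/3  <
P = 2/3, Q = 2/3 ↦ 2/3  <
P = 2/3, Q = 1 ↦ 1  ≥
P = 1, Q = 0 ↦ 1  ≥
P = 1, Q = 1/3 ↦ 1  ≥
P = 1, Q = 2/3 ↦ 1  ≥
P = 1, Q = 1 ↦ 1  ≥
So 7 of the 16 assignments meet the threshold.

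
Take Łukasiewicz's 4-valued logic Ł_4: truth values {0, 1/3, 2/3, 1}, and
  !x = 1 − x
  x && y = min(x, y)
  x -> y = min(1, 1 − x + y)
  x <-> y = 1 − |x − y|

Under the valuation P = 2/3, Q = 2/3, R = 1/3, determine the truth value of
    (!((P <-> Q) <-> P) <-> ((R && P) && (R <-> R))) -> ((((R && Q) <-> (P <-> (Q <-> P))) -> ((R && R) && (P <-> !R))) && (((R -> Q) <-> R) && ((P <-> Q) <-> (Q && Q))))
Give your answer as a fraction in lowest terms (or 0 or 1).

P <-> Q = 2/3 <-> 2/3 = 1
(P <-> Q) <-> P = 1 <-> 2/3 = 2/3
!((P <-> Q) <-> P) = !2/3 = 1/3
R && P = 1/3 && 2/3 = 1/3
R <-> R = 1/3 <-> 1/3 = 1
(R && P) && (R <-> R) = 1/3 && 1 = 1/3
!((P <-> Q) <-> P) <-> ((R && P) && (R <-> R)) = 1/3 <-> 1/3 = 1
R && Q = 1/3 && 2/3 = 1/3
Q <-> P = 2/3 <-> 2/3 = 1
P <-> (Q <-> P) = 2/3 <-> 1 = 2/3
(R && Q) <-> (P <-> (Q <-> P)) = 1/3 <-> 2/3 = 2/3
R && R = 1/3 && 1/3 = 1/3
!R = !1/3 = 2/3
P <-> !R = 2/3 <-> 2/3 = 1
(R && R) && (P <-> !R) = 1/3 && 1 = 1/3
((R && Q) <-> (P <-> (Q <-> P))) -> ((R && R) && (P <-> !R)) = 2/3 -> 1/3 = 2/3
R -> Q = 1/3 -> 2/3 = 1
(R -> Q) <-> R = 1 <-> 1/3 = 1/3
P <-> Q = 2/3 <-> 2/3 = 1
Q && Q = 2/3 && 2/3 = 2/3
(P <-> Q) <-> (Q && Q) = 1 <-> 2/3 = 2/3
((R -> Q) <-> R) && ((P <-> Q) <-> (Q && Q)) = 1/3 && 2/3 = 1/3
(((R && Q) <-> (P <-> (Q <-> P))) -> ((R && R) && (P <-> !R))) && (((R -> Q) <-> R) && ((P <-> Q) <-> (Q && Q))) = 2/3 && 1/3 = 1/3
(!((P <-> Q) <-> P) <-> ((R && P) && (R <-> R))) -> ((((R && Q) <-> (P <-> (Q <-> P))) -> ((R && R) && (P <-> !R))) && (((R -> Q) <-> R) && ((P <-> Q) <-> (Q && Q)))) = 1 -> 1/3 = 1/3

1/3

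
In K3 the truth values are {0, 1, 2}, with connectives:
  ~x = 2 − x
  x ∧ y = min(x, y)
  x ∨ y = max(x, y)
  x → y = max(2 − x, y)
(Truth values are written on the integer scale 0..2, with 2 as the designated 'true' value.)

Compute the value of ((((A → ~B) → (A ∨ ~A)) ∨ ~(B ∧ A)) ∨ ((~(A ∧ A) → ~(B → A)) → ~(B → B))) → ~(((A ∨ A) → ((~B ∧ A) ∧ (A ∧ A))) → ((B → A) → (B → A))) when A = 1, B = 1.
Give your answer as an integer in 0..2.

~B = ~1 = 1
A → ~B = 1 → 1 = 1
~A = ~1 = 1
A ∨ ~A = 1 ∨ 1 = 1
(A → ~B) → (A ∨ ~A) = 1 → 1 = 1
B ∧ A = 1 ∧ 1 = 1
~(B ∧ A) = ~1 = 1
((A → ~B) → (A ∨ ~A)) ∨ ~(B ∧ A) = 1 ∨ 1 = 1
A ∧ A = 1 ∧ 1 = 1
~(A ∧ A) = ~1 = 1
B → A = 1 → 1 = 1
~(B → A) = ~1 = 1
~(A ∧ A) → ~(B → A) = 1 → 1 = 1
B → B = 1 → 1 = 1
~(B → B) = ~1 = 1
(~(A ∧ A) → ~(B → A)) → ~(B → B) = 1 → 1 = 1
(((A → ~B) → (A ∨ ~A)) ∨ ~(B ∧ A)) ∨ ((~(A ∧ A) → ~(B → A)) → ~(B → B)) = 1 ∨ 1 = 1
A ∨ A = 1 ∨ 1 = 1
~B = ~1 = 1
~B ∧ A = 1 ∧ 1 = 1
A ∧ A = 1 ∧ 1 = 1
(~B ∧ A) ∧ (A ∧ A) = 1 ∧ 1 = 1
(A ∨ A) → ((~B ∧ A) ∧ (A ∧ A)) = 1 → 1 = 1
B → A = 1 → 1 = 1
B → A = 1 → 1 = 1
(B → A) → (B → A) = 1 → 1 = 1
((A ∨ A) → ((~B ∧ A) ∧ (A ∧ A))) → ((B → A) → (B → A)) = 1 → 1 = 1
~(((A ∨ A) → ((~B ∧ A) ∧ (A ∧ A))) → ((B → A) → (B → A))) = ~1 = 1
((((A → ~B) → (A ∨ ~A)) ∨ ~(B ∧ A)) ∨ ((~(A ∧ A) → ~(B → A)) → ~(B → B))) → ~(((A ∨ A) → ((~B ∧ A) ∧ (A ∧ A))) → ((B → A) → (B → A))) = 1 → 1 = 1

1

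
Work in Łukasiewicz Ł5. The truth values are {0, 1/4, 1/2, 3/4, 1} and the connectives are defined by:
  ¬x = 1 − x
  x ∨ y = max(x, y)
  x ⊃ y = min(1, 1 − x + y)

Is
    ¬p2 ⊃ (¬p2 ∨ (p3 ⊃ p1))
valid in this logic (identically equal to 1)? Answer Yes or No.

Yes

At p1 = 1/2, p2 = 3/4, p3 = 3/4, for instance:
¬p2 = ¬3/4 = 1/4
p3 ⊃ p1 = 3/4 ⊃ 1/2 = 3/4
¬p2 ∨ (p3 ⊃ p1) = 1/4 ∨ 3/4 = 3/4
¬p2 ⊃ (¬p2 ∨ (p3 ⊃ p1)) = 1/4 ⊃ 3/4 = 1
and checking the remaining 124 assignments likewise gives ≥ 1 in every case.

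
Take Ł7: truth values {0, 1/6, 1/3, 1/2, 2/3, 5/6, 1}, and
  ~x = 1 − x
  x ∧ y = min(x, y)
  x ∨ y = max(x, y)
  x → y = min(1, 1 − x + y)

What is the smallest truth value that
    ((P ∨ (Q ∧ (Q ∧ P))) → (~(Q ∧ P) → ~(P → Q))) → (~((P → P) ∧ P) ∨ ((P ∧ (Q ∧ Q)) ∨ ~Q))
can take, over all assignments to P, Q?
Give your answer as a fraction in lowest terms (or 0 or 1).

1/2

Take P = 1/2, Q = 1/2:
Q ∧ P = 1/2 ∧ 1/2 = 1/2
Q ∧ (Q ∧ P) = 1/2 ∧ 1/2 = 1/2
P ∨ (Q ∧ (Q ∧ P)) = 1/2 ∨ 1/2 = 1/2
Q ∧ P = 1/2 ∧ 1/2 = 1/2
~(Q ∧ P) = ~1/2 = 1/2
P → Q = 1/2 → 1/2 = 1
~(P → Q) = ~1 = 0
~(Q ∧ P) → ~(P → Q) = 1/2 → 0 = 1/2
(P ∨ (Q ∧ (Q ∧ P))) → (~(Q ∧ P) → ~(P → Q)) = 1/2 → 1/2 = 1
P → P = 1/2 → 1/2 = 1
(P → P) ∧ P = 1 ∧ 1/2 = 1/2
~((P → P) ∧ P) = ~1/2 = 1/2
Q ∧ Q = 1/2 ∧ 1/2 = 1/2
P ∧ (Q ∧ Q) = 1/2 ∧ 1/2 = 1/2
~Q = ~1/2 = 1/2
(P ∧ (Q ∧ Q)) ∨ ~Q = 1/2 ∨ 1/2 = 1/2
~((P → P) ∧ P) ∨ ((P ∧ (Q ∧ Q)) ∨ ~Q) = 1/2 ∨ 1/2 = 1/2
((P ∨ (Q ∧ (Q ∧ P))) → (~(Q ∧ P) → ~(P → Q))) → (~((P → P) ∧ P) ∨ ((P ∧ (Q ∧ Q)) ∨ ~Q)) = 1 → 1/2 = 1/2
No assignment yields a value below 1/2, so this is the minimum.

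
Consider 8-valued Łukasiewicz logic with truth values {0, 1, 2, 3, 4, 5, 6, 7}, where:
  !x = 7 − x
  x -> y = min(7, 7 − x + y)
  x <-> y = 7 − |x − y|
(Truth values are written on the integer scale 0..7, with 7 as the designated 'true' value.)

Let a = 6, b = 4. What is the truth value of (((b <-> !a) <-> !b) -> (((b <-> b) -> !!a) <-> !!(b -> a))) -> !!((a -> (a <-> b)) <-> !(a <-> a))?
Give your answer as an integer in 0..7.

1

!a = !6 = 1
b <-> !a = 4 <-> 1 = 4
!b = !4 = 3
(b <-> !a) <-> !b = 4 <-> 3 = 6
b <-> b = 4 <-> 4 = 7
!a = !6 = 1
!!a = !1 = 6
(b <-> b) -> !!a = 7 -> 6 = 6
b -> a = 4 -> 6 = 7
!(b -> a) = !7 = 0
!!(b -> a) = !0 = 7
((b <-> b) -> !!a) <-> !!(b -> a) = 6 <-> 7 = 6
((b <-> !a) <-> !b) -> (((b <-> b) -> !!a) <-> !!(b -> a)) = 6 -> 6 = 7
a <-> b = 6 <-> 4 = 5
a -> (a <-> b) = 6 -> 5 = 6
a <-> a = 6 <-> 6 = 7
!(a <-> a) = !7 = 0
(a -> (a <-> b)) <-> !(a <-> a) = 6 <-> 0 = 1
!((a -> (a <-> b)) <-> !(a <-> a)) = !1 = 6
!!((a -> (a <-> b)) <-> !(a <-> a)) = !6 = 1
(((b <-> !a) <-> !b) -> (((b <-> b) -> !!a) <-> !!(b -> a))) -> !!((a -> (a <-> b)) <-> !(a <-> a)) = 7 -> 1 = 1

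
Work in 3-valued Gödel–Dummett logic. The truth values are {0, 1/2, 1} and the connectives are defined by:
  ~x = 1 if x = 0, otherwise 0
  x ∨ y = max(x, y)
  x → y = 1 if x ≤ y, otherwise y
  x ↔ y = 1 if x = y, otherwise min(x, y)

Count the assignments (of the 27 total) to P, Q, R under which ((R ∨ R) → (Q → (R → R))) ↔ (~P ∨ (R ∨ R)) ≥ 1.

value 1: 15 assignments (counts)
value 1/2: 6 assignments
value 0: 6 assignments
So 15 of the 27 assignments meet the threshold.

15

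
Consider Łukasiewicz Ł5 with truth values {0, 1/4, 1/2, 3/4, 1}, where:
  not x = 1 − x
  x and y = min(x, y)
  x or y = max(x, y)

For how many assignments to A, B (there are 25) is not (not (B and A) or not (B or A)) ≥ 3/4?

value 1: 1 assignment (counts)
value 3/4: 3 assignments (counts)
value 1/2: 5 assignments
value 1/4: 7 assignments
value 0: 9 assignments
So 4 of the 25 assignments meet the threshold.

4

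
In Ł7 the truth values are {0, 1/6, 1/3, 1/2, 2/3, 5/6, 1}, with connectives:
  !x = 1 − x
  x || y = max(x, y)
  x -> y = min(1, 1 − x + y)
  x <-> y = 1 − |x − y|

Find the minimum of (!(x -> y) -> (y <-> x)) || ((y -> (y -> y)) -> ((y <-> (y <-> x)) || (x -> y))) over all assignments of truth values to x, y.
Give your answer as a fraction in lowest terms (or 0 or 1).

Take x = 2/3, y = 0:
x -> y = 2/3 -> 0 = 1/3
!(x -> y) = !1/3 = 2/3
y <-> x = 0 <-> 2/3 = 1/3
!(x -> y) -> (y <-> x) = 2/3 -> 1/3 = 2/3
y -> y = 0 -> 0 = 1
y -> (y -> y) = 0 -> 1 = 1
y <-> x = 0 <-> 2/3 = 1/3
y <-> (y <-> x) = 0 <-> 1/3 = 2/3
x -> y = 2/3 -> 0 = 1/3
(y <-> (y <-> x)) || (x -> y) = 2/3 || 1/3 = 2/3
(y -> (y -> y)) -> ((y <-> (y <-> x)) || (x -> y)) = 1 -> 2/3 = 2/3
(!(x -> y) -> (y <-> x)) || ((y -> (y -> y)) -> ((y <-> (y <-> x)) || (x -> y))) = 2/3 || 2/3 = 2/3
No assignment yields a value below 2/3, so this is the minimum.

2/3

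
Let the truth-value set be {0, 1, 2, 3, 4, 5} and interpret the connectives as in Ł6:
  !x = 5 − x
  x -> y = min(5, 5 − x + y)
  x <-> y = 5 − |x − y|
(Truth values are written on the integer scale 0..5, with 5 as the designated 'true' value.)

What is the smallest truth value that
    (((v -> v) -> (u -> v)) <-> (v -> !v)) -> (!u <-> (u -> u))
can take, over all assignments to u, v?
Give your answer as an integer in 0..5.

1

Take u = 4, v = 3:
v -> v = 3 -> 3 = 5
u -> v = 4 -> 3 = 4
(v -> v) -> (u -> v) = 5 -> 4 = 4
!v = !3 = 2
v -> !v = 3 -> 2 = 4
((v -> v) -> (u -> v)) <-> (v -> !v) = 4 <-> 4 = 5
!u = !4 = 1
u -> u = 4 -> 4 = 5
!u <-> (u -> u) = 1 <-> 5 = 1
(((v -> v) -> (u -> v)) <-> (v -> !v)) -> (!u <-> (u -> u)) = 5 -> 1 = 1
No assignment yields a value below 1, so this is the minimum.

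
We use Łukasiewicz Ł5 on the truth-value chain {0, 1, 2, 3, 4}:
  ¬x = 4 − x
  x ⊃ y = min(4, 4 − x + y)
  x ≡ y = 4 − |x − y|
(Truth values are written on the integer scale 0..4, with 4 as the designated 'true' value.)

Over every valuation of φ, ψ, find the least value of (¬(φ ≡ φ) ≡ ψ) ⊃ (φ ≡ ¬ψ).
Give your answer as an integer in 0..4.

Take φ = 0, ψ = 0:
φ ≡ φ = 0 ≡ 0 = 4
¬(φ ≡ φ) = ¬4 = 0
¬(φ ≡ φ) ≡ ψ = 0 ≡ 0 = 4
¬ψ = ¬0 = 4
φ ≡ ¬ψ = 0 ≡ 4 = 0
(¬(φ ≡ φ) ≡ ψ) ⊃ (φ ≡ ¬ψ) = 4 ⊃ 0 = 0
No assignment yields a value below 0, so this is the minimum.

0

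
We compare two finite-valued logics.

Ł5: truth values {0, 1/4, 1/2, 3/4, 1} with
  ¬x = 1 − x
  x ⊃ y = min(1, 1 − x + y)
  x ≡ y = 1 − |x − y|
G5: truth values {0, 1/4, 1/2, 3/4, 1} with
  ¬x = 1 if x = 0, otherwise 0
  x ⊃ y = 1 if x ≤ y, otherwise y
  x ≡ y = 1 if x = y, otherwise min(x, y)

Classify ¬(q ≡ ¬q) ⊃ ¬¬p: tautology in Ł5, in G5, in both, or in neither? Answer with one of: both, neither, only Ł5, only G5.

In Ł5: at p = 0, q = 0 the value is 0 — not a tautology.
In G5: at p = 0, q = 0 the value is 0 — not a tautology.

neither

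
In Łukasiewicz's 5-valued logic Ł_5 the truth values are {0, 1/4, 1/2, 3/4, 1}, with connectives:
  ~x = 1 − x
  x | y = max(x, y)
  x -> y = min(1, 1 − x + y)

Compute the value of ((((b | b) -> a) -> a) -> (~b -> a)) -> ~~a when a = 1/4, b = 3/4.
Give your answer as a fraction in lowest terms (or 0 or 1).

b | b = 3/4 | 3/4 = 3/4
(b | b) -> a = 3/4 -> 1/4 = 1/2
((b | b) -> a) -> a = 1/2 -> 1/4 = 3/4
~b = ~3/4 = 1/4
~b -> a = 1/4 -> 1/4 = 1
(((b | b) -> a) -> a) -> (~b -> a) = 3/4 -> 1 = 1
~a = ~1/4 = 3/4
~~a = ~3/4 = 1/4
((((b | b) -> a) -> a) -> (~b -> a)) -> ~~a = 1 -> 1/4 = 1/4

1/4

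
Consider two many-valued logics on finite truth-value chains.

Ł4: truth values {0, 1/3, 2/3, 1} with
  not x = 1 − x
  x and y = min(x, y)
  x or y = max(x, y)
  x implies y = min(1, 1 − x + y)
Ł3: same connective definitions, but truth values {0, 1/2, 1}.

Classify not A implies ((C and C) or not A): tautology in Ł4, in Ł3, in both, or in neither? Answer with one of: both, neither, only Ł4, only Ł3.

In Ł4: every assignment gives 1 — tautology.
In Ł3: every assignment gives 1 — tautology.

both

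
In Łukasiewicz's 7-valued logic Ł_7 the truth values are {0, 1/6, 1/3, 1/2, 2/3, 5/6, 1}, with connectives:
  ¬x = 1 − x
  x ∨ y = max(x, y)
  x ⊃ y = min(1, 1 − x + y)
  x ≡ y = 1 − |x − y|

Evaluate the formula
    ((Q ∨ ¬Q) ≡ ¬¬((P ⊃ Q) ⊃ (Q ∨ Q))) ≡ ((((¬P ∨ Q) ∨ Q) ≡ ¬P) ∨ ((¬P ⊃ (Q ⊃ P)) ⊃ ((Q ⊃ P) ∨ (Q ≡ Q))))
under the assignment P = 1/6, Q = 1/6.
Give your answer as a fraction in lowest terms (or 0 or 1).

¬Q = ¬1/6 = 5/6
Q ∨ ¬Q = 1/6 ∨ 5/6 = 5/6
P ⊃ Q = 1/6 ⊃ 1/6 = 1
Q ∨ Q = 1/6 ∨ 1/6 = 1/6
(P ⊃ Q) ⊃ (Q ∨ Q) = 1 ⊃ 1/6 = 1/6
¬((P ⊃ Q) ⊃ (Q ∨ Q)) = ¬1/6 = 5/6
¬¬((P ⊃ Q) ⊃ (Q ∨ Q)) = ¬5/6 = 1/6
(Q ∨ ¬Q) ≡ ¬¬((P ⊃ Q) ⊃ (Q ∨ Q)) = 5/6 ≡ 1/6 = 1/3
¬P = ¬1/6 = 5/6
¬P ∨ Q = 5/6 ∨ 1/6 = 5/6
(¬P ∨ Q) ∨ Q = 5/6 ∨ 1/6 = 5/6
¬P = ¬1/6 = 5/6
((¬P ∨ Q) ∨ Q) ≡ ¬P = 5/6 ≡ 5/6 = 1
¬P = ¬1/6 = 5/6
Q ⊃ P = 1/6 ⊃ 1/6 = 1
¬P ⊃ (Q ⊃ P) = 5/6 ⊃ 1 = 1
Q ⊃ P = 1/6 ⊃ 1/6 = 1
Q ≡ Q = 1/6 ≡ 1/6 = 1
(Q ⊃ P) ∨ (Q ≡ Q) = 1 ∨ 1 = 1
(¬P ⊃ (Q ⊃ P)) ⊃ ((Q ⊃ P) ∨ (Q ≡ Q)) = 1 ⊃ 1 = 1
(((¬P ∨ Q) ∨ Q) ≡ ¬P) ∨ ((¬P ⊃ (Q ⊃ P)) ⊃ ((Q ⊃ P) ∨ (Q ≡ Q))) = 1 ∨ 1 = 1
((Q ∨ ¬Q) ≡ ¬¬((P ⊃ Q) ⊃ (Q ∨ Q))) ≡ ((((¬P ∨ Q) ∨ Q) ≡ ¬P) ∨ ((¬P ⊃ (Q ⊃ P)) ⊃ ((Q ⊃ P) ∨ (Q ≡ Q)))) = 1/3 ≡ 1 = 1/3

1/3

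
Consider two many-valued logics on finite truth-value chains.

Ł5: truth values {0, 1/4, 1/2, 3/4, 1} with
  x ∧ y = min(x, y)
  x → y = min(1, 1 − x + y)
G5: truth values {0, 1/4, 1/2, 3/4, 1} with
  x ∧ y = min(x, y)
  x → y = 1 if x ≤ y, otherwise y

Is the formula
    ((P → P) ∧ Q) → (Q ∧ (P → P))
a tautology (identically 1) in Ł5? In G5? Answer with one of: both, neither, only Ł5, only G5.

both

In Ł5: every assignment gives 1 — tautology.
In G5: every assignment gives 1 — tautology.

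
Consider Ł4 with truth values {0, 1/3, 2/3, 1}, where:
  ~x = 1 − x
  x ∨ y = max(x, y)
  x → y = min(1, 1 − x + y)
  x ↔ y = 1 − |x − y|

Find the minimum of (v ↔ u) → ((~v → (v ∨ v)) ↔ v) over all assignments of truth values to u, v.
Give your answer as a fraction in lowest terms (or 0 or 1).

2/3

Take u = 1/3, v = 1/3:
v ↔ u = 1/3 ↔ 1/3 = 1
~v = ~1/3 = 2/3
v ∨ v = 1/3 ∨ 1/3 = 1/3
~v → (v ∨ v) = 2/3 → 1/3 = 2/3
(~v → (v ∨ v)) ↔ v = 2/3 ↔ 1/3 = 2/3
(v ↔ u) → ((~v → (v ∨ v)) ↔ v) = 1 → 2/3 = 2/3
No assignment yields a value below 2/3, so this is the minimum.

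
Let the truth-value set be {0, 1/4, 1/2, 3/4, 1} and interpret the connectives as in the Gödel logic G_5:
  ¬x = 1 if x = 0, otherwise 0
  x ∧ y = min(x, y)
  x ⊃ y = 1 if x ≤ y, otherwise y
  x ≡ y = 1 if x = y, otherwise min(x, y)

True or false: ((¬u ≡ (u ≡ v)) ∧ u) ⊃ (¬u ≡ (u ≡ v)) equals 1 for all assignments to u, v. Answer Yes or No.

Yes

At u = 1, v = 3/4, for instance:
¬u = ¬1 = 0
u ≡ v = 1 ≡ 3/4 = 3/4
¬u ≡ (u ≡ v) = 0 ≡ 3/4 = 0
(¬u ≡ (u ≡ v)) ∧ u = 0 ∧ 1 = 0
((¬u ≡ (u ≡ v)) ∧ u) ⊃ (¬u ≡ (u ≡ v)) = 0 ⊃ 0 = 1
and checking the remaining 24 assignments likewise gives ≥ 1 in every case.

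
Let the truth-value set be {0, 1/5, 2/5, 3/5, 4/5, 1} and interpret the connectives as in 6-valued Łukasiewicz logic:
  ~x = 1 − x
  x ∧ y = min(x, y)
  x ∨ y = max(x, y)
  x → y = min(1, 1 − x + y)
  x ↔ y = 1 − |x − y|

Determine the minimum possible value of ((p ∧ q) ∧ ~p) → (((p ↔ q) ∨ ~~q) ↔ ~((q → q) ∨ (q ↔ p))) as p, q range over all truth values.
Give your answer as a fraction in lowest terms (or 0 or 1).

Take p = 2/5, q = 2/5:
p ∧ q = 2/5 ∧ 2/5 = 2/5
~p = ~2/5 = 3/5
(p ∧ q) ∧ ~p = 2/5 ∧ 3/5 = 2/5
p ↔ q = 2/5 ↔ 2/5 = 1
~q = ~2/5 = 3/5
~~q = ~3/5 = 2/5
(p ↔ q) ∨ ~~q = 1 ∨ 2/5 = 1
q → q = 2/5 → 2/5 = 1
q ↔ p = 2/5 ↔ 2/5 = 1
(q → q) ∨ (q ↔ p) = 1 ∨ 1 = 1
~((q → q) ∨ (q ↔ p)) = ~1 = 0
((p ↔ q) ∨ ~~q) ↔ ~((q → q) ∨ (q ↔ p)) = 1 ↔ 0 = 0
((p ∧ q) ∧ ~p) → (((p ↔ q) ∨ ~~q) ↔ ~((q → q) ∨ (q ↔ p))) = 2/5 → 0 = 3/5
No assignment yields a value below 3/5, so this is the minimum.

3/5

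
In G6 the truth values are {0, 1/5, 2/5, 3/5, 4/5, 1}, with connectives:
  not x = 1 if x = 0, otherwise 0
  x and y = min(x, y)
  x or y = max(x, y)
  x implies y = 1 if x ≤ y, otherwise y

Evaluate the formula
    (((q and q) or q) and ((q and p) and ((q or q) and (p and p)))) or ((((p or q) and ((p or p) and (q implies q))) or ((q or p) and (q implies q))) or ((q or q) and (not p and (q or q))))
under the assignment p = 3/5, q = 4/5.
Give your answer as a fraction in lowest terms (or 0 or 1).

4/5

q and q = 4/5 and 4/5 = 4/5
(q and q) or q = 4/5 or 4/5 = 4/5
q and p = 4/5 and 3/5 = 3/5
q or q = 4/5 or 4/5 = 4/5
p and p = 3/5 and 3/5 = 3/5
(q or q) and (p and p) = 4/5 and 3/5 = 3/5
(q and p) and ((q or q) and (p and p)) = 3/5 and 3/5 = 3/5
((q and q) or q) and ((q and p) and ((q or q) and (p and p))) = 4/5 and 3/5 = 3/5
p or q = 3/5 or 4/5 = 4/5
p or p = 3/5 or 3/5 = 3/5
q implies q = 4/5 implies 4/5 = 1
(p or p) and (q implies q) = 3/5 and 1 = 3/5
(p or q) and ((p or p) and (q implies q)) = 4/5 and 3/5 = 3/5
q or p = 4/5 or 3/5 = 4/5
q implies q = 4/5 implies 4/5 = 1
(q or p) and (q implies q) = 4/5 and 1 = 4/5
((p or q) and ((p or p) and (q implies q))) or ((q or p) and (q implies q)) = 3/5 or 4/5 = 4/5
q or q = 4/5 or 4/5 = 4/5
not p = not 3/5 = 0
q or q = 4/5 or 4/5 = 4/5
not p and (q or q) = 0 and 4/5 = 0
(q or q) and (not p and (q or q)) = 4/5 and 0 = 0
(((p or q) and ((p or p) and (q implies q))) or ((q or p) and (q implies q))) or ((q or q) and (not p and (q or q))) = 4/5 or 0 = 4/5
(((q and q) or q) and ((q and p) and ((q or q) and (p and p)))) or ((((p or q) and ((p or p) and (q implies q))) or ((q or p) and (q implies q))) or ((q or q) and (not p and (q or q)))) = 3/5 or 4/5 = 4/5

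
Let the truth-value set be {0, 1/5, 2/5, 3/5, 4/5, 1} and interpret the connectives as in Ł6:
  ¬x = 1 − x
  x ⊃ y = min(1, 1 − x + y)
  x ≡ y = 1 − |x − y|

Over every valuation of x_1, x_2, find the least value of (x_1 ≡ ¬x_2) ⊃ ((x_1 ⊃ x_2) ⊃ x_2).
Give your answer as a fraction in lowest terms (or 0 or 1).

Take x_1 = 2/5, x_2 = 2/5:
¬x_2 = ¬2/5 = 3/5
x_1 ≡ ¬x_2 = 2/5 ≡ 3/5 = 4/5
x_1 ⊃ x_2 = 2/5 ⊃ 2/5 = 1
(x_1 ⊃ x_2) ⊃ x_2 = 1 ⊃ 2/5 = 2/5
(x_1 ≡ ¬x_2) ⊃ ((x_1 ⊃ x_2) ⊃ x_2) = 4/5 ⊃ 2/5 = 3/5
No assignment yields a value below 3/5, so this is the minimum.

3/5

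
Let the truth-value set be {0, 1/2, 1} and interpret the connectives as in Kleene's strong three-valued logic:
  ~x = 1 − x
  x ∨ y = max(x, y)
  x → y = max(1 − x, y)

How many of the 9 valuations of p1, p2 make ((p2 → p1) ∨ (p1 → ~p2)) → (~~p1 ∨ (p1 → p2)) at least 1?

p1 = 0, p2 = 0 ↦ 1  ≥
p1 = 0, p2 = 1/2 ↦ 1  ≥
p1 = 0, p2 = 1 ↦ 1  ≥
p1 = 1/2, p2 = 0 ↦ 1/2  <
p1 = 1/2, p2 = 1/2 ↦ 1/2  <
p1 = 1/2, p2 = 1 ↦ 1  ≥
p1 = 1, p2 = 0 ↦ 1  ≥
p1 = 1, p2 = 1/2 ↦ 1  ≥
p1 = 1, p2 = 1 ↦ 1  ≥
So 7 of the 9 assignments meet the threshold.

7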